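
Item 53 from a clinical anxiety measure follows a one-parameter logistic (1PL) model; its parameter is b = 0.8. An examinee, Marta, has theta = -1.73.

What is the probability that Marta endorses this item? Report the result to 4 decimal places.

0.0738

P(theta) = 1 / (1 + exp(−(theta − b)))
Exponent: (-1.73 − 0.8) = -2.5300
1/(1 + e^{2.5300}) = 0.0738
P = 0.0738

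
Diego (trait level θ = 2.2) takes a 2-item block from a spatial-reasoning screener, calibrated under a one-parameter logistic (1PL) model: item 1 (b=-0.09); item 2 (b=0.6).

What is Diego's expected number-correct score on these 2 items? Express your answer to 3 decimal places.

1.740

P(θ) = 1 / (1 + exp(−(θ − b)))
P_1 = 1/(1+e^{-2.2900}) = 0.9080
P_2 = 1/(1+e^{-1.6000}) = 0.8320
E[score] = 0.9080 + 0.8320 = 1.7401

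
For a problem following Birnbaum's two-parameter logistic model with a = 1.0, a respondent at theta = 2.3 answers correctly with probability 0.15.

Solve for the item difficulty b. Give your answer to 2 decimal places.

P(theta) = 1 / (1 + exp(−a(theta − b)))
logit(0.15) = ln(0.15/0.85) = -1.7346
b = theta − logit/(a) = 2.3 − (-1.7346)/1.0000 = 4.0346

4.03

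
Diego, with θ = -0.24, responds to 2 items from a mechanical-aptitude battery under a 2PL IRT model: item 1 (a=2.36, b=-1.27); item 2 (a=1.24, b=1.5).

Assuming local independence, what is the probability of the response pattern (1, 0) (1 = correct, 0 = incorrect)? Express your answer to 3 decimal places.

P(θ) = 1 / (1 + exp(−a(θ − b)))
P_1 = 1/(1+e^{-2.4308}) = 0.9191
P_2 = 1/(1+e^{2.1576}) = 0.1036
L = P_1 × (1−P_2) = 0.9191 × 0.8964 = 0.82390

0.824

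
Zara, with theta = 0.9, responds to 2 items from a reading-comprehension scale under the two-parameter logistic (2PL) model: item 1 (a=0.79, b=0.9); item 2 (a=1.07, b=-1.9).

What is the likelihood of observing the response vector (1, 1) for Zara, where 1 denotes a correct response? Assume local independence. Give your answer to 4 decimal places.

P(theta) = 1 / (1 + exp(−a(theta − b)))
P_1 = 1/(1+e^{0.0000}) = 0.5000
P_2 = 1/(1+e^{-2.9960}) = 0.9524
L = P_1 × P_2 = 0.5000 × 0.9524 = 0.47620

0.4762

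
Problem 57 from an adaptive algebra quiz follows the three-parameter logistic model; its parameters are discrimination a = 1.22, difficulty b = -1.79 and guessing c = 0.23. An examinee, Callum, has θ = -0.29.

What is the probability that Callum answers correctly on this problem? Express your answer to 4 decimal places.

0.8936

P(θ) = c + (1 − c) · 1 / (1 + exp(−a(θ − b)))
Exponent: 1.22 × (-0.29 − (-1.79)) = 1.8300
1/(1 + e^{-1.8300}) = 0.8618
P = 0.23 + 0.77 × 0.8618 = 0.8936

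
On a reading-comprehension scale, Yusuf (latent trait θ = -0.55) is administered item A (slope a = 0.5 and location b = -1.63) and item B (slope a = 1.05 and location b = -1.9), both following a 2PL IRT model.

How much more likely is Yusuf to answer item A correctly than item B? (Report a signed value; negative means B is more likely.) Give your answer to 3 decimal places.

P(θ) = 1 / (1 + exp(−a(θ − b)))
P_A = 0.6318
P_B = 0.8049
P_A − P_B = -0.1731

-0.173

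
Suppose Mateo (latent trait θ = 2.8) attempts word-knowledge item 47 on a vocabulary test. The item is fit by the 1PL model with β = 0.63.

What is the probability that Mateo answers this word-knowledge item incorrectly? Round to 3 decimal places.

0.102

P(θ) = 1 / (1 + exp(−(θ − β)))
Exponent: (2.8 − 0.63) = 2.1700
1/(1 + e^{-2.1700}) = 0.8975
P = 0.8975
P(incorrect) = 1 − 0.8975 = 0.1025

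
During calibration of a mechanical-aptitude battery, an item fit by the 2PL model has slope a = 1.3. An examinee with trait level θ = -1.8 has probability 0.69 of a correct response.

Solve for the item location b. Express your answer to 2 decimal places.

P(θ) = 1 / (1 + exp(−a(θ − b)))
logit(0.69) = ln(0.69/0.31) = 0.8001
b = θ − logit/(a) = -1.8 − 0.8001/1.3000 = -2.4155

-2.42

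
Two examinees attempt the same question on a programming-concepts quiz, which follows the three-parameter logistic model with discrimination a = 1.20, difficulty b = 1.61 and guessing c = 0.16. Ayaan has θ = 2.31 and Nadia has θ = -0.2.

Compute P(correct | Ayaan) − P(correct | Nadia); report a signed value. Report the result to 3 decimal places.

P(θ) = c + (1 − c) · 1 / (1 + exp(−a(θ − b)))
P(Ayaan) = 0.7467  [exponent 0.8400]
P(Nadia) = 0.2459  [exponent -2.1720]
Difference = 0.7467 − 0.2459 = 0.5008

0.501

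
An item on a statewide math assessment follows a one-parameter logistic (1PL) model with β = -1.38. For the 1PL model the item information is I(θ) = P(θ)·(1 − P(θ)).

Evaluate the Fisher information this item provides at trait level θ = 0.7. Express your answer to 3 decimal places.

0.099

P = 1/(1+e^{-2.0800}) = 0.8889
P(1−P) = 0.8889 × 0.1111 = 0.0987
I = P(1−P) = 0.09872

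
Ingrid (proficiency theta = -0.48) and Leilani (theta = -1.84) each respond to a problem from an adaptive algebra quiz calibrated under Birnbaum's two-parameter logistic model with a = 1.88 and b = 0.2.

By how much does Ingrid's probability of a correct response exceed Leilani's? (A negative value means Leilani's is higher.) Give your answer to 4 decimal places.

0.1967

P(theta) = 1 / (1 + exp(−a(theta − b)))
P(Ingrid) = 0.2178  [exponent -1.2784]
P(Leilani) = 0.0211  [exponent -3.8352]
Difference = 0.2178 − 0.0211 = 0.1967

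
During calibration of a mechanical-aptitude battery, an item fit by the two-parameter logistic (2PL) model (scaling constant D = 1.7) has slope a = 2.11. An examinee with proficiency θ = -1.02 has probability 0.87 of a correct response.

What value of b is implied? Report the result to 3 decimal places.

P(θ) = 1 / (1 + exp(−D·a(θ − b)))
logit(0.87) = ln(0.87/0.13) = 1.9010
b = θ − logit/(1.7·a) = -1.02 − 1.9010/3.5870 = -1.5500

-1.550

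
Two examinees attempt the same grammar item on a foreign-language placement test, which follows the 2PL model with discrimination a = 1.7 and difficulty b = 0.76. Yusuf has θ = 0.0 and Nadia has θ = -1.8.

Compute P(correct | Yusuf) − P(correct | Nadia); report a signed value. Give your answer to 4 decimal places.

P(θ) = 1 / (1 + exp(−a(θ − b)))
P(Yusuf) = 0.2155  [exponent -1.2920]
P(Nadia) = 0.0127  [exponent -4.3520]
Difference = 0.2155 − 0.0127 = 0.2028

0.2028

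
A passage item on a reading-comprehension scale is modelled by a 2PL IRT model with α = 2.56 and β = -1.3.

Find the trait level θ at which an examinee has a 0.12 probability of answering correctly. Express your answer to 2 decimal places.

-2.08

P(θ) = 1 / (1 + exp(−α(θ − β)))
logit = ln(0.1200/0.8800) = -1.9924
θ = β + logit/(α) = -1.3 + (-1.9924)/2.5600 = -2.0783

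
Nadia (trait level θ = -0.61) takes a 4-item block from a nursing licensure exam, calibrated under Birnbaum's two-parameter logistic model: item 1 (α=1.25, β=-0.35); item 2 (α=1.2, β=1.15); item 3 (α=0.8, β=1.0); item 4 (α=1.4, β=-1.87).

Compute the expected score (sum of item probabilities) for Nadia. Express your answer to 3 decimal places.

1.597

P(θ) = 1 / (1 + exp(−α(θ − β)))
P_1 = 1/(1+e^{0.3250}) = 0.4195
P_2 = 1/(1+e^{2.1120}) = 0.1079
P_3 = 1/(1+e^{1.2880}) = 0.2162
P_4 = 1/(1+e^{-1.7640}) = 0.8537
E[score] = 0.4195 + 0.1079 + 0.2162 + 0.8537 = 1.5973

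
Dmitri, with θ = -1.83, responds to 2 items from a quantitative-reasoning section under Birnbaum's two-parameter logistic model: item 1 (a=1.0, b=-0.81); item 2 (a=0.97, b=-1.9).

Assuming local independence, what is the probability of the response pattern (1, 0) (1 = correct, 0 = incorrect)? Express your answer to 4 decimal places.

0.1280

P(θ) = 1 / (1 + exp(−a(θ − b)))
P_1 = 1/(1+e^{1.0200}) = 0.2650
P_2 = 1/(1+e^{-0.0679}) = 0.5170
L = P_1 × (1−P_2) = 0.2650 × 0.4830 = 0.12802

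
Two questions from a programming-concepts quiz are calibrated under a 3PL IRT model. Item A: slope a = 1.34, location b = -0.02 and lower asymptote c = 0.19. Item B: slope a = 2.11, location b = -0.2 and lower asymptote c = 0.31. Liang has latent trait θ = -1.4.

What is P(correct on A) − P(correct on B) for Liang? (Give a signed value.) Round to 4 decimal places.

-0.0607

P(θ) = c + (1 − c) · 1 / (1 + exp(−a(θ − b)))
P_A = 0.3001
P_B = 0.3608
P_A − P_B = -0.0607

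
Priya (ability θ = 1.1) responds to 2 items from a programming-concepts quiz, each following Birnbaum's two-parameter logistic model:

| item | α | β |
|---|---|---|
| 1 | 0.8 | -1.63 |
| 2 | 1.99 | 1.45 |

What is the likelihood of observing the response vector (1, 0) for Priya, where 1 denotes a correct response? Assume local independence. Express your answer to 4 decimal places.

P(θ) = 1 / (1 + exp(−α(θ − β)))
P_1 = 1/(1+e^{-2.1840}) = 0.8988
P_2 = 1/(1+e^{0.6965}) = 0.3326
L = P_1 × (1−P_2) = 0.8988 × 0.6674 = 0.59987

0.5999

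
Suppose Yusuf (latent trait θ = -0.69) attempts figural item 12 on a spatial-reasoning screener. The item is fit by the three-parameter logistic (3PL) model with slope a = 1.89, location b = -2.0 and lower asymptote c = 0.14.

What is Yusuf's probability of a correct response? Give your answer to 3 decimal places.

0.933

P(θ) = c + (1 − c) · 1 / (1 + exp(−a(θ − b)))
Exponent: 1.89 × (-0.69 − (-2.0)) = 2.4759
1/(1 + e^{-2.4759}) = 0.9224
P = 0.14 + 0.86 × 0.9224 = 0.9333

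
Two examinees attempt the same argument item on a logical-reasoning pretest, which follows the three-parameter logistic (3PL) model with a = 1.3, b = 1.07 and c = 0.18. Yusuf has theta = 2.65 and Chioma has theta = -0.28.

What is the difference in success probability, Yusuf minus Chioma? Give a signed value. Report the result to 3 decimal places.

0.606

P(theta) = c + (1 − c) · 1 / (1 + exp(−a(theta − b)))
P(Yusuf) = 0.9068  [exponent 2.0540]
P(Chioma) = 0.3009  [exponent -1.7550]
Difference = 0.9068 − 0.3009 = 0.6059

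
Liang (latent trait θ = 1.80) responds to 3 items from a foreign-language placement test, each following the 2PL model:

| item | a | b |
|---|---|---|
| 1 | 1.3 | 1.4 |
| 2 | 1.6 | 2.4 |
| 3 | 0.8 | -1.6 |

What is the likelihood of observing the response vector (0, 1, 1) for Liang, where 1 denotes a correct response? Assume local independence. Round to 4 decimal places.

0.0969

P(θ) = 1 / (1 + exp(−a(θ − b)))
P_1 = 1/(1+e^{-0.5200}) = 0.6271
P_2 = 1/(1+e^{0.9600}) = 0.2769
P_3 = 1/(1+e^{-2.7200}) = 0.9382
L = (1−P_1) × P_2 × P_3 = 0.3729 × 0.2769 × 0.9382 = 0.09685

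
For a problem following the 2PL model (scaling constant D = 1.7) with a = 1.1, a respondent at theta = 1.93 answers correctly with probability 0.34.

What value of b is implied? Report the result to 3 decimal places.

P(theta) = 1 / (1 + exp(−D·a(theta − b)))
logit(0.34) = ln(0.34/0.66) = -0.6633
b = theta − logit/(1.7·a) = 1.93 − (-0.6633)/1.8700 = 2.2847

2.285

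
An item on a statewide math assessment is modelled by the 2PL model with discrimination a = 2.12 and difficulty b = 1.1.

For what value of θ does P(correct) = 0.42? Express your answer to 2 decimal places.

P(θ) = 1 / (1 + exp(−a(θ − b)))
logit = ln(0.4200/0.5800) = -0.3228
θ = b + logit/(a) = 1.1 + (-0.3228)/2.1200 = 0.9477

0.95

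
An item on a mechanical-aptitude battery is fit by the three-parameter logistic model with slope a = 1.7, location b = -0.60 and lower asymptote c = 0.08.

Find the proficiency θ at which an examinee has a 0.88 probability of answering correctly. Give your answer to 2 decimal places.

P(θ) = c + (1 − c) · 1 / (1 + exp(−a(θ − b)))
Remove guessing floor: (0.88 − 0.08)/(1 − 0.08) = 0.8696
logit = ln(0.8696/0.1304) = 1.8971
θ = b + logit/(a) = -0.60 + 1.8971/1.7000 = 0.5160

0.52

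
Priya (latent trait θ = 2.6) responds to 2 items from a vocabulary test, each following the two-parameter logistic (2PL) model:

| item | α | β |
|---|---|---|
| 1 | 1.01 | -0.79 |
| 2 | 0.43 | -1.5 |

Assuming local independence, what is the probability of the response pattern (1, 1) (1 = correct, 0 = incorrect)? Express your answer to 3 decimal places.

0.827

P(θ) = 1 / (1 + exp(−α(θ − β)))
P_1 = 1/(1+e^{-3.4239}) = 0.9684
P_2 = 1/(1+e^{-1.7630}) = 0.8536
L = P_1 × P_2 = 0.9684 × 0.8536 = 0.82665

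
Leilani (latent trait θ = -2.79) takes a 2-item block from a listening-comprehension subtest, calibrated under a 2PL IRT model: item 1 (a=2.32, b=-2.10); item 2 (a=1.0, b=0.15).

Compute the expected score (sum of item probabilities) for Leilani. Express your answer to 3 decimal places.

0.218

P(θ) = 1 / (1 + exp(−a(θ − b)))
P_1 = 1/(1+e^{1.6008}) = 0.1679
P_2 = 1/(1+e^{2.9400}) = 0.0502
E[score] = 0.1679 + 0.0502 = 0.2181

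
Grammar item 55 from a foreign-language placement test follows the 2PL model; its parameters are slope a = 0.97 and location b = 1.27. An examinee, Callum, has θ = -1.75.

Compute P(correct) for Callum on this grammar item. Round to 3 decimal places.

P(θ) = 1 / (1 + exp(−a(θ − b)))
Exponent: 0.97 × (-1.75 − 1.27) = -2.9294
1/(1 + e^{2.9294}) = 0.0507

0.051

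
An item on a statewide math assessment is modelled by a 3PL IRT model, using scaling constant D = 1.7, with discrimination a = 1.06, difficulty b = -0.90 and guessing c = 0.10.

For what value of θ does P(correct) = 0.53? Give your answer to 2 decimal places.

-0.95

P(θ) = c + (1 − c) · 1 / (1 + exp(−D·a(θ − b)))
Remove guessing floor: (0.53 − 0.10)/(1 − 0.10) = 0.4778
logit = ln(0.4778/0.5222) = -0.0889
θ = b + logit/(1.7·a) = -0.90 + (-0.0889)/1.8020 = -0.9494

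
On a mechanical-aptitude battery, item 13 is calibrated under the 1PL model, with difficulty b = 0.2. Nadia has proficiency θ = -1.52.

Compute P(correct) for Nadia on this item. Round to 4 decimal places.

0.1519

P(θ) = 1 / (1 + exp(−(θ − b)))
Exponent: (-1.52 − 0.2) = -1.7200
1/(1 + e^{1.7200}) = 0.1519
P = 0.1519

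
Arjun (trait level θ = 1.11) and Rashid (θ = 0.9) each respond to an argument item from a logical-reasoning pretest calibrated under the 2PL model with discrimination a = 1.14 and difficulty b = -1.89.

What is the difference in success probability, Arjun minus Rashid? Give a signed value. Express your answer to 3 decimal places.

P(θ) = 1 / (1 + exp(−a(θ − b)))
P(Arjun) = 0.9683  [exponent 3.4200]
P(Rashid) = 0.9601  [exponent 3.1806]
Difference = 0.9683 − 0.9601 = 0.0082

0.008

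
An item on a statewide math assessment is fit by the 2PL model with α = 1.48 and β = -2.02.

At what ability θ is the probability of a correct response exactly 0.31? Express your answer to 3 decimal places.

P(θ) = 1 / (1 + exp(−α(θ − β)))
logit = ln(0.3100/0.6900) = -0.8001
θ = β + logit/(α) = -2.02 + (-0.8001)/1.4800 = -2.5606

-2.561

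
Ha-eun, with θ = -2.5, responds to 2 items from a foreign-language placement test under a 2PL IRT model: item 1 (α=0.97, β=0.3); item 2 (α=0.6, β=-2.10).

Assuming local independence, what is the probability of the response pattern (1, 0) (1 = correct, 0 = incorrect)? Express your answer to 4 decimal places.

0.0347

P(θ) = 1 / (1 + exp(−α(θ − β)))
P_1 = 1/(1+e^{2.7160}) = 0.0620
P_2 = 1/(1+e^{0.2400}) = 0.4403
L = P_1 × (1−P_2) = 0.0620 × 0.5597 = 0.03472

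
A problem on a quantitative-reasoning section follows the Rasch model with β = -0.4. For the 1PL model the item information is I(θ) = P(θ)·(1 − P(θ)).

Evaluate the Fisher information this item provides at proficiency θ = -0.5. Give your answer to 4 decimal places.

0.2494

P = 1/(1+e^{0.1000}) = 0.4750
P(1−P) = 0.4750 × 0.5250 = 0.2494
I = P(1−P) = 0.24938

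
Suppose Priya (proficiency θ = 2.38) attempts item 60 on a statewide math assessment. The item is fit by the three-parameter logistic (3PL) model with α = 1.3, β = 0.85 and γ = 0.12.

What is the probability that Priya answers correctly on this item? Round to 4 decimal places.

P(θ) = γ + (1 − γ) · 1 / (1 + exp(−α(θ − β)))
Exponent: 1.3 × (2.38 − 0.85) = 1.9890
1/(1 + e^{-1.9890}) = 0.8796
P = 0.12 + 0.88 × 0.8796 = 0.8941

0.8941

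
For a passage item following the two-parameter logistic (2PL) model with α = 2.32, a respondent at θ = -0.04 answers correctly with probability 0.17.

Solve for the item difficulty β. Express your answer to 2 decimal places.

P(θ) = 1 / (1 + exp(−α(θ − β)))
logit(0.17) = ln(0.17/0.83) = -1.5856
β = θ − logit/(α) = -0.04 − (-1.5856)/2.3200 = 0.6435

0.64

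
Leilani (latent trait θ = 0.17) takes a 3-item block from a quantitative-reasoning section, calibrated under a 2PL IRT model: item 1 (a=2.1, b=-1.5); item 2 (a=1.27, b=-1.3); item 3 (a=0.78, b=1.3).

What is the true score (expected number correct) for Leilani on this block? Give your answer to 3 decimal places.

P(θ) = 1 / (1 + exp(−a(θ − b)))
P_1 = 1/(1+e^{-3.5070}) = 0.9709
P_2 = 1/(1+e^{-1.8669}) = 0.8661
P_3 = 1/(1+e^{0.8814}) = 0.2929
E[score] = 0.9709 + 0.8661 + 0.2929 = 2.1299

2.130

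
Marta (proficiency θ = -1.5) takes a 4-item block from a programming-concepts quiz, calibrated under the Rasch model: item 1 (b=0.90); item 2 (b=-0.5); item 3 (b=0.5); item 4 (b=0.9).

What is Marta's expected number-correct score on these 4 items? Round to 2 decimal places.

P(θ) = 1 / (1 + exp(−(θ − b)))
P_1 = 1/(1+e^{2.4000}) = 0.0832
P_2 = 1/(1+e^{1.0000}) = 0.2689
P_3 = 1/(1+e^{2.0000}) = 0.1192
P_4 = 1/(1+e^{2.4000}) = 0.0832
E[score] = 0.0832 + 0.2689 + 0.1192 + 0.0832 = 0.5545

0.55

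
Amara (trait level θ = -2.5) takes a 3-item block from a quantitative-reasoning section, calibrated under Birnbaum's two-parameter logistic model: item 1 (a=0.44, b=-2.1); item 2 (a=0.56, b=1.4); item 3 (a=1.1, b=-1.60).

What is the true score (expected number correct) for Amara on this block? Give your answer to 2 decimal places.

0.83

P(θ) = 1 / (1 + exp(−a(θ − b)))
P_1 = 1/(1+e^{0.1760}) = 0.4561
P_2 = 1/(1+e^{2.1840}) = 0.1012
P_3 = 1/(1+e^{0.9900}) = 0.2709
E[score] = 0.4561 + 0.1012 + 0.2709 = 0.8282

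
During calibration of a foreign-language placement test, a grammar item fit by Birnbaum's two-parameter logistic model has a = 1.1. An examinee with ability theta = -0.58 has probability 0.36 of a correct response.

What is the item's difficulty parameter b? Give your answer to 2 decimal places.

-0.06

P(theta) = 1 / (1 + exp(−a(theta − b)))
logit(0.36) = ln(0.36/0.64) = -0.5754
b = theta − logit/(a) = -0.58 − (-0.5754)/1.1000 = -0.0569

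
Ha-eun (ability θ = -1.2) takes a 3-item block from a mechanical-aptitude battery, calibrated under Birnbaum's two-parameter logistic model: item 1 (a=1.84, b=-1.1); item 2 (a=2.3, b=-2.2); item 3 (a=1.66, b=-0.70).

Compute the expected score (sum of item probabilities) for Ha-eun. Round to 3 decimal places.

P(θ) = 1 / (1 + exp(−a(θ − b)))
P_1 = 1/(1+e^{0.1840}) = 0.4541
P_2 = 1/(1+e^{-2.3000}) = 0.9089
P_3 = 1/(1+e^{0.8300}) = 0.3036
E[score] = 0.4541 + 0.9089 + 0.3036 = 1.6667

1.667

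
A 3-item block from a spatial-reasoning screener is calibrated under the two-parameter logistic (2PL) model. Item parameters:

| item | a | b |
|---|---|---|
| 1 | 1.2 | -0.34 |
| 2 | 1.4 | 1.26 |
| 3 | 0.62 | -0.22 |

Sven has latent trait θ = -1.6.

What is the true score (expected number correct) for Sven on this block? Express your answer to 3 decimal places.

0.497

P(θ) = 1 / (1 + exp(−a(θ − b)))
P_1 = 1/(1+e^{1.5120}) = 0.1806
P_2 = 1/(1+e^{4.0040}) = 0.0179
P_3 = 1/(1+e^{0.8556}) = 0.2983
E[score] = 0.1806 + 0.0179 + 0.2983 = 0.4968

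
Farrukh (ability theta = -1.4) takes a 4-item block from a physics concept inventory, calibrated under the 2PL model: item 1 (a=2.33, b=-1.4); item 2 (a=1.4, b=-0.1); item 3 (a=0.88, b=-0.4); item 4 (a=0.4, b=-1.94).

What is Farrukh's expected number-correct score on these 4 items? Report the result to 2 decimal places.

1.49

P(theta) = 1 / (1 + exp(−a(theta − b)))
P_1 = 1/(1+e^{0.0000}) = 0.5000
P_2 = 1/(1+e^{1.8200}) = 0.1394
P_3 = 1/(1+e^{0.8800}) = 0.2932
P_4 = 1/(1+e^{-0.2160}) = 0.5538
E[score] = 0.5000 + 0.1394 + 0.2932 + 0.5538 = 1.4864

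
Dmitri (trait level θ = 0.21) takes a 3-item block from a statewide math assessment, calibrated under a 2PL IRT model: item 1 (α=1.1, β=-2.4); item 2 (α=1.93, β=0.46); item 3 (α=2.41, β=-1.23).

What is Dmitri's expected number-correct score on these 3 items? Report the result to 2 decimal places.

2.30

P(θ) = 1 / (1 + exp(−α(θ − β)))
P_1 = 1/(1+e^{-2.8710}) = 0.9464
P_2 = 1/(1+e^{0.4825}) = 0.3817
P_3 = 1/(1+e^{-3.4704}) = 0.9698
E[score] = 0.9464 + 0.3817 + 0.9698 = 2.2979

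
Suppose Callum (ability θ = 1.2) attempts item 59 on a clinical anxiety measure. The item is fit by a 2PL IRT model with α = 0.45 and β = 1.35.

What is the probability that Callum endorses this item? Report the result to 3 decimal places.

0.483

P(θ) = 1 / (1 + exp(−α(θ − β)))
Exponent: 0.45 × (1.2 − 1.35) = -0.0675
1/(1 + e^{0.0675}) = 0.4831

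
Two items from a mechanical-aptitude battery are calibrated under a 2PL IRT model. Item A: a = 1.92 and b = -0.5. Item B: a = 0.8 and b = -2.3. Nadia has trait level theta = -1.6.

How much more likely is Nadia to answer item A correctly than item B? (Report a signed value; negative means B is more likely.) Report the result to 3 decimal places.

P(theta) = 1 / (1 + exp(−a(theta − b)))
P_A = 0.1079
P_B = 0.6365
P_A − P_B = -0.5285

-0.529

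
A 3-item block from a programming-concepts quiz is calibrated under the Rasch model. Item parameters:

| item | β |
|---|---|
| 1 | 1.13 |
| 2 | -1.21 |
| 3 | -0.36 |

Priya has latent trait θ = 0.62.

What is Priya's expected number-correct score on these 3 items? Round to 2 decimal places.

P(θ) = 1 / (1 + exp(−(θ − β)))
P_1 = 1/(1+e^{0.5100}) = 0.3752
P_2 = 1/(1+e^{-1.8300}) = 0.8618
P_3 = 1/(1+e^{-0.9800}) = 0.7271
E[score] = 0.3752 + 0.8618 + 0.7271 = 1.9641

1.96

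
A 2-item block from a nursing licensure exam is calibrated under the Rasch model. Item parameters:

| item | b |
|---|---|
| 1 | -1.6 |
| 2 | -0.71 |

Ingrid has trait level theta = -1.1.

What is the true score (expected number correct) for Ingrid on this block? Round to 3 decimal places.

P(theta) = 1 / (1 + exp(−(theta − b)))
P_1 = 1/(1+e^{-0.5000}) = 0.6225
P_2 = 1/(1+e^{0.3900}) = 0.4037
E[score] = 0.6225 + 0.4037 = 1.0262

1.026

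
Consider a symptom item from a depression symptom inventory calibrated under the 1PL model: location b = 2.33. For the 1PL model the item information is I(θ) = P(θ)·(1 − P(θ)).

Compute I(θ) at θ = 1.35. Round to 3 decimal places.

0.198

P = 1/(1+e^{0.9800}) = 0.2729
P(1−P) = 0.2729 × 0.7271 = 0.1984
I = P(1−P) = 0.19842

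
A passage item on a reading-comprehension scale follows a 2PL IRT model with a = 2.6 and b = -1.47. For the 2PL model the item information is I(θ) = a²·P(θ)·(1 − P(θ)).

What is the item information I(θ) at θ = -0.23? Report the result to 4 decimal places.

0.2488

P = 1/(1+e^{-3.2240}) = 0.9617
P(1−P) = 0.9617 × 0.0383 = 0.0368
I = a² × P(1−P) = 2.6² × 0.0368 = 0.24882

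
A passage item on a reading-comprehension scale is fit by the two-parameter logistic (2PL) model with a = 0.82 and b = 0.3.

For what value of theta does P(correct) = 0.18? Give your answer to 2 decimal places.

P(theta) = 1 / (1 + exp(−a(theta − b)))
logit = ln(0.1800/0.8200) = -1.5163
theta = b + logit/(a) = 0.3 + (-1.5163)/0.8200 = -1.5492

-1.55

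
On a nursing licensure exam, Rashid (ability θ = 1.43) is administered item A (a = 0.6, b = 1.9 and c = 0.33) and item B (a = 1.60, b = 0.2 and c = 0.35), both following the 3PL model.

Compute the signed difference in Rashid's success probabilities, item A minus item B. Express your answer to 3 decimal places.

-0.302

P(θ) = c + (1 − c) · 1 / (1 + exp(−a(θ − b)))
P_A = 0.6181
P_B = 0.9203
P_A − P_B = -0.3022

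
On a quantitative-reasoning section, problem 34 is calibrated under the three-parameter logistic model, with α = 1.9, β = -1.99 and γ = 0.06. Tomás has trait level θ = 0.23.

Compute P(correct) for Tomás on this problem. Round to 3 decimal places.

0.986

P(θ) = γ + (1 − γ) · 1 / (1 + exp(−α(θ − β)))
Exponent: 1.9 × (0.23 − (-1.99)) = 4.2180
1/(1 + e^{-4.2180}) = 0.9855
P = 0.06 + 0.94 × 0.9855 = 0.9864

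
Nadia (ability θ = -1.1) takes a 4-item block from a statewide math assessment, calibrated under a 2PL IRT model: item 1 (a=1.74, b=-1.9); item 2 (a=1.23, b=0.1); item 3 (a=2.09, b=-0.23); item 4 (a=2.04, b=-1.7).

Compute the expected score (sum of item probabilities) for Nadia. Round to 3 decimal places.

1.899

P(θ) = 1 / (1 + exp(−a(θ − b)))
P_1 = 1/(1+e^{-1.3920}) = 0.8009
P_2 = 1/(1+e^{1.4760}) = 0.1860
P_3 = 1/(1+e^{1.8183}) = 0.1396
P_4 = 1/(1+e^{-1.2240}) = 0.7728
E[score] = 0.8009 + 0.1860 + 0.1396 + 0.7728 = 1.8993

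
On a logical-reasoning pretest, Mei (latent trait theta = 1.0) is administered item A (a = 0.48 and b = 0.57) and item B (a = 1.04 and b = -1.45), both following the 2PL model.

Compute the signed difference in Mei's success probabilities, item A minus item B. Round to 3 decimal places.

P(theta) = 1 / (1 + exp(−a(theta − b)))
P_A = 0.5514
P_B = 0.9274
P_A − P_B = -0.3760

-0.376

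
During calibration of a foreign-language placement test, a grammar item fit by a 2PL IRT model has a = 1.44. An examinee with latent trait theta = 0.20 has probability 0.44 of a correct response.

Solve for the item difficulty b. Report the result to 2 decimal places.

P(theta) = 1 / (1 + exp(−a(theta − b)))
logit(0.44) = ln(0.44/0.56) = -0.2412
b = theta − logit/(a) = 0.20 − (-0.2412)/1.4400 = 0.3675

0.37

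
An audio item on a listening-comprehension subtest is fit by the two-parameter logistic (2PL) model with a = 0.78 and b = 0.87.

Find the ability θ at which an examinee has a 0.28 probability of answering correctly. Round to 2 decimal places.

-0.34

P(θ) = 1 / (1 + exp(−a(θ − b)))
logit = ln(0.2800/0.7200) = -0.9445
θ = b + logit/(a) = 0.87 + (-0.9445)/0.7800 = -0.3408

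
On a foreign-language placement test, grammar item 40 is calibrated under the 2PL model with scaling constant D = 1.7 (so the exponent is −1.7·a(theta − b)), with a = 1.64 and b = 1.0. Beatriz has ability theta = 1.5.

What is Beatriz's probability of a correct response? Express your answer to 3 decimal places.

P(theta) = 1 / (1 + exp(−D·a(theta − b)))
Exponent: 1.7 × 1.64 × (1.5 − 1.0) = 1.3940
1/(1 + e^{-1.3940}) = 0.8012
P = 0.8012

0.801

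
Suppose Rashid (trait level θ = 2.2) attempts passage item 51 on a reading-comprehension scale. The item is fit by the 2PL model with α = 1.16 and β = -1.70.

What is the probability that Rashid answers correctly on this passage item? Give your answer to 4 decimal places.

P(θ) = 1 / (1 + exp(−α(θ − β)))
Exponent: 1.16 × (2.2 − (-1.70)) = 4.5240
1/(1 + e^{-4.5240}) = 0.9893

0.9893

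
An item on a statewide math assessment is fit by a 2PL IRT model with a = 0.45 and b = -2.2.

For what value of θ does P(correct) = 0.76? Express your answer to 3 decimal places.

0.362

P(θ) = 1 / (1 + exp(−a(θ − b)))
logit = ln(0.7600/0.2400) = 1.1527
θ = b + logit/(a) = -2.2 + 1.1527/0.4500 = 0.3615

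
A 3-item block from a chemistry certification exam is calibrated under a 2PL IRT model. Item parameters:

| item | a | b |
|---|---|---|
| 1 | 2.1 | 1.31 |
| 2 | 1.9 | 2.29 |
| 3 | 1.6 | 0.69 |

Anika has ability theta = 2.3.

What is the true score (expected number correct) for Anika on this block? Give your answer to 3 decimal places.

2.323

P(theta) = 1 / (1 + exp(−a(theta − b)))
P_1 = 1/(1+e^{-2.0790}) = 0.8888
P_2 = 1/(1+e^{-0.0190}) = 0.5047
P_3 = 1/(1+e^{-2.5760}) = 0.9293
E[score] = 0.8888 + 0.5047 + 0.9293 = 2.3229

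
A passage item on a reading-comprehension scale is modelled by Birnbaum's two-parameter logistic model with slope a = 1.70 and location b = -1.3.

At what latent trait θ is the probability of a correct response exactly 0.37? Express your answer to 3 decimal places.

P(θ) = 1 / (1 + exp(−a(θ − b)))
logit = ln(0.3700/0.6300) = -0.5322
θ = b + logit/(a) = -1.3 + (-0.5322)/1.7000 = -1.6131

-1.613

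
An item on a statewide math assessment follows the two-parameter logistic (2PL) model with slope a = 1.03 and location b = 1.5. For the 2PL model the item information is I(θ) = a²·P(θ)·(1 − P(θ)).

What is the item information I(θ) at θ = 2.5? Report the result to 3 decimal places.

P = 1/(1+e^{-1.0300}) = 0.7369
P(1−P) = 0.7369 × 0.2631 = 0.1939
I = a² × P(1−P) = 1.03² × 0.1939 = 0.20568

0.206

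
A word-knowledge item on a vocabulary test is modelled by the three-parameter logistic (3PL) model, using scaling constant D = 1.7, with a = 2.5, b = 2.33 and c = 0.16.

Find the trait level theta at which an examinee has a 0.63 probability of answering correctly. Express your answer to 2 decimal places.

P(theta) = c + (1 − c) · 1 / (1 + exp(−D·a(theta − b)))
Remove guessing floor: (0.63 − 0.16)/(1 − 0.16) = 0.5595
logit = ln(0.5595/0.4405) = 0.2392
theta = b + logit/(1.7·a) = 2.33 + 0.2392/4.2500 = 2.3863

2.39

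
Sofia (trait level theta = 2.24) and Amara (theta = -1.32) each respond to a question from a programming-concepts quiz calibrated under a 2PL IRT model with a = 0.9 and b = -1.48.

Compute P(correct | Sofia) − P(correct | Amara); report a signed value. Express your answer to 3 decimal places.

0.430

P(theta) = 1 / (1 + exp(−a(theta − b)))
P(Sofia) = 0.9660  [exponent 3.3480]
P(Amara) = 0.5359  [exponent 0.1440]
Difference = 0.9660 − 0.5359 = 0.4301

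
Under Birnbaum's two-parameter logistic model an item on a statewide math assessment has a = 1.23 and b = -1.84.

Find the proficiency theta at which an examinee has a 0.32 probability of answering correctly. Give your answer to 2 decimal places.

-2.45

P(theta) = 1 / (1 + exp(−a(theta − b)))
logit = ln(0.3200/0.6800) = -0.7538
theta = b + logit/(a) = -1.84 + (-0.7538)/1.2300 = -2.4528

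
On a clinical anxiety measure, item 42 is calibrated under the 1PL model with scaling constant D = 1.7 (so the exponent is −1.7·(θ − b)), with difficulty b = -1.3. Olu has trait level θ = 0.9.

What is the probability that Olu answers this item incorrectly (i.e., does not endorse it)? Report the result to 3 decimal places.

P(θ) = 1 / (1 + exp(−D·(θ − b)))
Exponent: 1.7 × (0.9 − (-1.3)) = 3.7400
1/(1 + e^{-3.7400}) = 0.9768
P = 0.9768
P(incorrect) = 1 − 0.9768 = 0.0232

0.023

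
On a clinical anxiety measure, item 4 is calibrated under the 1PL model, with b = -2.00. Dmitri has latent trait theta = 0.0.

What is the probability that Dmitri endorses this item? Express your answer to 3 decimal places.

P(theta) = 1 / (1 + exp(−(theta − b)))
Exponent: (0.0 − (-2.00)) = 2.0000
1/(1 + e^{-2.0000}) = 0.8808
P = 0.8808

0.881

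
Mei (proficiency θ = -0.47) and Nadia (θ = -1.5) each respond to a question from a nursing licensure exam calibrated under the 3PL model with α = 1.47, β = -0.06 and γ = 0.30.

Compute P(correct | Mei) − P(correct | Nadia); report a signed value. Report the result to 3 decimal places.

0.172

P(θ) = γ + (1 − γ) · 1 / (1 + exp(−α(θ − β)))
P(Mei) = 0.5476  [exponent -0.6027]
P(Nadia) = 0.3752  [exponent -2.1168]
Difference = 0.5476 − 0.3752 = 0.1724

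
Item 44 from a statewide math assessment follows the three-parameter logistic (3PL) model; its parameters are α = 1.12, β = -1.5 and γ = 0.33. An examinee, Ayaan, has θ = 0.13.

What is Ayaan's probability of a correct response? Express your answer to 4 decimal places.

P(θ) = γ + (1 − γ) · 1 / (1 + exp(−α(θ − β)))
Exponent: 1.12 × (0.13 − (-1.5)) = 1.8256
1/(1 + e^{-1.8256}) = 0.8612
P = 0.33 + 0.67 × 0.8612 = 0.9070

0.9070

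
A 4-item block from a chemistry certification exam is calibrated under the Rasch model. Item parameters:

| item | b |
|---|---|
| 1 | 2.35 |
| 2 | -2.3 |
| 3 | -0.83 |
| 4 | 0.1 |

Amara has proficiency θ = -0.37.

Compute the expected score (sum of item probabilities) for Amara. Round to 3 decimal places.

P(θ) = 1 / (1 + exp(−(θ − b)))
P_1 = 1/(1+e^{2.7200}) = 0.0618
P_2 = 1/(1+e^{-1.9300}) = 0.8732
P_3 = 1/(1+e^{-0.4600}) = 0.6130
P_4 = 1/(1+e^{0.4700}) = 0.3846
E[score] = 0.0618 + 0.8732 + 0.6130 + 0.3846 = 1.9327

1.933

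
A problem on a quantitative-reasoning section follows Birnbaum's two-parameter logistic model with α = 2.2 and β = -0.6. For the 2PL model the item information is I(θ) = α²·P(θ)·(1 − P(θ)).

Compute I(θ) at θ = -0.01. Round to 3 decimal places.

P = 1/(1+e^{-1.2980}) = 0.7855
P(1−P) = 0.7855 × 0.2145 = 0.1685
I = α² × P(1−P) = 2.2² × 0.1685 = 0.81550

0.815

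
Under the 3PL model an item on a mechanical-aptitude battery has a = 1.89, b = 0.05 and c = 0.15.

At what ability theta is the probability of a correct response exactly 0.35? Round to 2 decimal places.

P(theta) = c + (1 − c) · 1 / (1 + exp(−a(theta − b)))
Remove guessing floor: (0.35 − 0.15)/(1 − 0.15) = 0.2353
logit = ln(0.2353/0.7647) = -1.1787
theta = b + logit/(a) = 0.05 + (-1.1787)/1.8900 = -0.5736

-0.57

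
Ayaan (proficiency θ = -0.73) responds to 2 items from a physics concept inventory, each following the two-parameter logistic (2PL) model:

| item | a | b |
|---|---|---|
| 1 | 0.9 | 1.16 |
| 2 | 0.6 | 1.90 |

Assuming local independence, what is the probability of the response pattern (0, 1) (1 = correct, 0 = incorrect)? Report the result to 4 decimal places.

P(θ) = 1 / (1 + exp(−a(θ − b)))
P_1 = 1/(1+e^{1.7010}) = 0.1543
P_2 = 1/(1+e^{1.5780}) = 0.1711
L = (1−P_1) × P_2 = 0.8457 × 0.1711 = 0.14468

0.1447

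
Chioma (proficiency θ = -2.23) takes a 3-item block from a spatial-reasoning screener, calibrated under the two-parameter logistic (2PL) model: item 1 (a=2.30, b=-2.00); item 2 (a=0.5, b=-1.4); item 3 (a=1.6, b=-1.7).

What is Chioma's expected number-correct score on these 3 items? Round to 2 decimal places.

P(θ) = 1 / (1 + exp(−a(θ − b)))
P_1 = 1/(1+e^{0.5290}) = 0.3708
P_2 = 1/(1+e^{0.4150}) = 0.3977
P_3 = 1/(1+e^{0.8480}) = 0.2999
E[score] = 0.3708 + 0.3977 + 0.2999 = 1.0683

1.07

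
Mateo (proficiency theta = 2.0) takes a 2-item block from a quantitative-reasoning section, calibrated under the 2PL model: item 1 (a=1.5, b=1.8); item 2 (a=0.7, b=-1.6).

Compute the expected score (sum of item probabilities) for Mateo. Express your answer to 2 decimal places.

1.50

P(theta) = 1 / (1 + exp(−a(theta − b)))
P_1 = 1/(1+e^{-0.3000}) = 0.5744
P_2 = 1/(1+e^{-2.5200}) = 0.9255
E[score] = 0.5744 + 0.9255 = 1.5000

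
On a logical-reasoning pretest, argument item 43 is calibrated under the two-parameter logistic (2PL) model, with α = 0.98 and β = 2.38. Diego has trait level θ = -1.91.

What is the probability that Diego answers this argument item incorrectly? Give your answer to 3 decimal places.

0.985

P(θ) = 1 / (1 + exp(−α(θ − β)))
Exponent: 0.98 × (-1.91 − 2.38) = -4.2042
1/(1 + e^{4.2042}) = 0.0147
P(incorrect) = 1 − 0.0147 = 0.9853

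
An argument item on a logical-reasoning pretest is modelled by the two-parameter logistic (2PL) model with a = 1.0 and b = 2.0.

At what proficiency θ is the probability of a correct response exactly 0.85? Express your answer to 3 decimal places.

3.735

P(θ) = 1 / (1 + exp(−a(θ − b)))
logit = ln(0.8500/0.1500) = 1.7346
θ = b + logit/(a) = 2.0 + 1.7346/1.0000 = 3.7346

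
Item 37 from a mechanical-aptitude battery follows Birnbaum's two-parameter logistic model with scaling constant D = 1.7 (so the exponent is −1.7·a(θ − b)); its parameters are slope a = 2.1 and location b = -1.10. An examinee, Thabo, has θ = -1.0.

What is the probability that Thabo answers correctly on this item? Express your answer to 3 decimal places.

0.588

P(θ) = 1 / (1 + exp(−D·a(θ − b)))
Exponent: 1.7 × 2.1 × (-1.0 − (-1.10)) = 0.3570
1/(1 + e^{-0.3570}) = 0.5883
P = 0.5883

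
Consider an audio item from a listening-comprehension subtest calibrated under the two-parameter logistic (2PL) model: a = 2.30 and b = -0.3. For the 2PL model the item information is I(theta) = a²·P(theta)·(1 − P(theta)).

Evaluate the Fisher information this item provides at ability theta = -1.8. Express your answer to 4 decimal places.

0.1578

P = 1/(1+e^{3.4500}) = 0.0308
P(1−P) = 0.0308 × 0.9692 = 0.0298
I = a² × P(1−P) = 2.30² × 0.0298 = 0.15776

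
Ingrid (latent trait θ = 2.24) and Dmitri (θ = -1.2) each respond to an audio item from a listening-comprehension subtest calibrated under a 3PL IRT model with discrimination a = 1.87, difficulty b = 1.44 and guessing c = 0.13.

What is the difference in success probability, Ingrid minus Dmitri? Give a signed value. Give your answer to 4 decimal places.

P(θ) = c + (1 − c) · 1 / (1 + exp(−a(θ − b)))
P(Ingrid) = 0.8408  [exponent 1.4960]
P(Dmitri) = 0.1362  [exponent -4.9368]
Difference = 0.8408 − 0.1362 = 0.7046

0.7046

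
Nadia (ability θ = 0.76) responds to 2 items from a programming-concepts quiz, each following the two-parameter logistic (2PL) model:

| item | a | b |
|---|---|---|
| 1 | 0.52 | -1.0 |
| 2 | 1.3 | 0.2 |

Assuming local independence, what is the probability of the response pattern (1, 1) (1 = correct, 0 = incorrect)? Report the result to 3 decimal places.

P(θ) = 1 / (1 + exp(−a(θ − b)))
P_1 = 1/(1+e^{-0.9152}) = 0.7141
P_2 = 1/(1+e^{-0.7280}) = 0.6744
L = P_1 × P_2 = 0.7141 × 0.6744 = 0.48154

0.482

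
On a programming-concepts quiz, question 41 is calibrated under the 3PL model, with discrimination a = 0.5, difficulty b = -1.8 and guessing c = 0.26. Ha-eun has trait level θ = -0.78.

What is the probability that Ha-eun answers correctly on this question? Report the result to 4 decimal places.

P(θ) = c + (1 − c) · 1 / (1 + exp(−a(θ − b)))
Exponent: 0.5 × (-0.78 − (-1.8)) = 0.5100
1/(1 + e^{-0.5100}) = 0.6248
P = 0.26 + 0.74 × 0.6248 = 0.7224

0.7224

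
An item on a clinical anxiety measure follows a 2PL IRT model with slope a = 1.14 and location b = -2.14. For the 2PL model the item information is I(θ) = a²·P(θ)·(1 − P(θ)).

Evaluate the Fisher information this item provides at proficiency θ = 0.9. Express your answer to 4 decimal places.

0.0382

P = 1/(1+e^{-3.4656}) = 0.9697
P(1−P) = 0.9697 × 0.0303 = 0.0294
I = a² × P(1−P) = 1.14² × 0.0294 = 0.03819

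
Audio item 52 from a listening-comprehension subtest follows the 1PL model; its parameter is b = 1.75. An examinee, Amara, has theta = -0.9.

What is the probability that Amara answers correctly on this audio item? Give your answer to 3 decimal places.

0.066

P(theta) = 1 / (1 + exp(−(theta − b)))
Exponent: (-0.9 − 1.75) = -2.6500
1/(1 + e^{2.6500}) = 0.0660
P = 0.0660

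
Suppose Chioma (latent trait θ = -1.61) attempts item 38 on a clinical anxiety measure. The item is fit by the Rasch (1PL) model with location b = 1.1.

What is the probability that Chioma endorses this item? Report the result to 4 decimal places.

0.0624

P(θ) = 1 / (1 + exp(−(θ − b)))
Exponent: (-1.61 − 1.1) = -2.7100
1/(1 + e^{2.7100}) = 0.0624
P = 0.0624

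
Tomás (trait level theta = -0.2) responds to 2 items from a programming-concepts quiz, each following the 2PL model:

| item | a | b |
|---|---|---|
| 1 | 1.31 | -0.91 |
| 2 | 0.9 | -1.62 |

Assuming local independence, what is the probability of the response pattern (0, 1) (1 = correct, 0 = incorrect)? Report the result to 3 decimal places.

P(theta) = 1 / (1 + exp(−a(theta − b)))
P_1 = 1/(1+e^{-0.9301}) = 0.7171
P_2 = 1/(1+e^{-1.2780}) = 0.7821
L = (1−P_1) × P_2 = 0.2829 × 0.7821 = 0.22126

0.221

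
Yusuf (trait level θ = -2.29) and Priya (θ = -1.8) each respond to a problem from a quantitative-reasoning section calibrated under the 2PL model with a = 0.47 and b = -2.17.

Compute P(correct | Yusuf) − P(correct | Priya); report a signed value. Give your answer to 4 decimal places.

P(θ) = 1 / (1 + exp(−a(θ − b)))
P(Yusuf) = 0.4859  [exponent -0.0564]
P(Priya) = 0.5434  [exponent 0.1739]
Difference = 0.4859 − 0.5434 = -0.0575

-0.0575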